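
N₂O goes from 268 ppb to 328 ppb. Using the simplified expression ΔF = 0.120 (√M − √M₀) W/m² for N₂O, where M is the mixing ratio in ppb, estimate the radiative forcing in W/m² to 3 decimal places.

ΔF = 0.209 W/m²

N₂O: 0.120 × (√328 − √268) = 0.120 × (18.1108 − 16.3707) = 0.120 × 1.7401 = 0.2088 W/m².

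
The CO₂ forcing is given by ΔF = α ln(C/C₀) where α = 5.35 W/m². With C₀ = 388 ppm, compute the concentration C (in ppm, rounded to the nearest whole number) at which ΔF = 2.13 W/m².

Set 5.35 ln(C/388) = 2.13, so ln(C/388) = 2.13/5.35 = 0.39813.
Then C/388 = e^0.39813 = 1.48904, giving C = 388 × 1.48904 = 577.75 ppm.

C ≈ 578 ppm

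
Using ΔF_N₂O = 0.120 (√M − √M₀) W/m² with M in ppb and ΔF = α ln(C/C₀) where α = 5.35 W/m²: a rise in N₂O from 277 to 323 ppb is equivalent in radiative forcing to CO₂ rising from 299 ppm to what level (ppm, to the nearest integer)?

C ≈ 308 ppm

N₂O forcing: 0.120 × (√323 − √277) = 0.120 × (17.9722 − 16.6433) = 0.120 × 1.3289 = 0.15947 W/m².
Set 5.35 ln(C/299) = 0.15947: ln(C/299) = 0.15947/5.35 = 0.02981, so C = 299 × e^0.02981 = 299 × 1.03026 = 308.05 ppm.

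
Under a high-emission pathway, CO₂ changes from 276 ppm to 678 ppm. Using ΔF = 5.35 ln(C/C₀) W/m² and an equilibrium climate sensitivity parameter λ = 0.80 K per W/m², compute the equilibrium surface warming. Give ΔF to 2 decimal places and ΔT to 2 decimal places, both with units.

CO₂: 5.35 × ln(678/276) = 5.35 × ln(2.45652) = 5.35 × 0.89875 = 4.8083 W/m².
ΔT = λ ΔF = 0.80 × 4.81 = 3.8480 K.

ΔF = 4.81 W/m²; ΔT = 3.85 K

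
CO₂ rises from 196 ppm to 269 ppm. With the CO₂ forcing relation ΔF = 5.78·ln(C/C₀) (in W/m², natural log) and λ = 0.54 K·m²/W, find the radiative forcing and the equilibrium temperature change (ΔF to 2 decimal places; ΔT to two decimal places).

ΔF = 1.83 W/m²; ΔT = 0.99 K

CO₂: 5.78 × ln(269/196) = 5.78 × ln(1.37245) = 5.78 × 0.31660 = 1.8299 W/m².
ΔT = λ ΔF = 0.54 × 1.83 = 0.9882 K.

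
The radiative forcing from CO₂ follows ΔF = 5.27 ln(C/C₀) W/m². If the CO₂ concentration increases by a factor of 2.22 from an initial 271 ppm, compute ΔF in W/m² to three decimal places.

Because the forcing depends only on the ratio C/C₀, the initial concentration does not enter.
ΔF = 5.27 × ln(2.22) = 5.27 × 0.79751 = 4.2029 W/m².

ΔF = 4.203 W/m²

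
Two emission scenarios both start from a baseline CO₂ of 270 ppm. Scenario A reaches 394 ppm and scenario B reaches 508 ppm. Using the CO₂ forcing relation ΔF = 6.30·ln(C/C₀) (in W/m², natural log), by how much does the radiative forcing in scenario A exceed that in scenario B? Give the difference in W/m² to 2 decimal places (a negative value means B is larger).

ΔF_A = 6.30 ln(394/270) = 6.30 × 0.37793 = 2.3810 W/m².
ΔF_B = 6.30 ln(508/270) = 6.30 × 0.63206 = 3.9820 W/m².
Difference: 2.3810 − 3.9820 = -1.6010 W/m².

ΔF_A − ΔF_B = -1.60 W/m²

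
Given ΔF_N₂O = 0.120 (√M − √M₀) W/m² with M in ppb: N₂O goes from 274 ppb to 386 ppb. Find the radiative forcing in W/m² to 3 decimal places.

ΔF = 0.371 W/m²

N₂O: 0.120 × (√386 − √274) = 0.120 × (19.6469 − 16.5529) = 0.120 × 3.0940 = 0.3713 W/m².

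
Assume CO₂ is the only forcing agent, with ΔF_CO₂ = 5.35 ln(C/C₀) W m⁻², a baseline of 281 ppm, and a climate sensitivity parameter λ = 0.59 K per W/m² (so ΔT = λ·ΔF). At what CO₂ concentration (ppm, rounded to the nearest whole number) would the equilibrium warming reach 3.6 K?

Required forcing: ΔF = ΔT/λ = 3.6/0.59 = 6.1017 W/m².
Then ln(C/281) = ΔF/5.35 = 6.1017/5.35 = 1.14050.
So C = 281 × e^1.14050 = 281 × 3.12833 = 879.06 ppm.

C ≈ 879 ppm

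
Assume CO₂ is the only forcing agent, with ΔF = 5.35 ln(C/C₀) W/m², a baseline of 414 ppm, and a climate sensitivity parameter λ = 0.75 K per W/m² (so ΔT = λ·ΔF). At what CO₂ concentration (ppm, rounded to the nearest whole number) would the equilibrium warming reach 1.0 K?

C ≈ 531 ppm

Required forcing: ΔF = ΔT/λ = 1.0/0.75 = 1.3333 W/m².
Then ln(C/414) = ΔF/5.35 = 1.3333/5.35 = 0.24921.
So C = 414 × e^0.24921 = 414 × 1.28301 = 531.17 ppm.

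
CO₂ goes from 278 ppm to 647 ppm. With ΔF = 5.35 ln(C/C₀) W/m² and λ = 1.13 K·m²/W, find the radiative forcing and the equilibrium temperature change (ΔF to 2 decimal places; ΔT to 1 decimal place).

ΔF = 4.52 W/m²; ΔT = 5.1 K

CO₂: 5.35 × ln(647/278) = 5.35 × ln(2.32734) = 5.35 × 0.84473 = 4.5193 W/m².
ΔT = λ ΔF = 1.13 × 4.52 = 5.1076 K.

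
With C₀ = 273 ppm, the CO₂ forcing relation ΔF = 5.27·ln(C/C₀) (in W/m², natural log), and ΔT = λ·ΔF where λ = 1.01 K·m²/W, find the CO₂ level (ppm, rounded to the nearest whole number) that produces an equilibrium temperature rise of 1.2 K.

Required forcing: ΔF = ΔT/λ = 1.2/1.01 = 1.1881 W/m².
Then ln(C/273) = ΔF/5.27 = 1.1881/5.27 = 0.22545.
So C = 273 × e^0.22545 = 273 × 1.25289 = 342.04 ppm.

C ≈ 342 ppm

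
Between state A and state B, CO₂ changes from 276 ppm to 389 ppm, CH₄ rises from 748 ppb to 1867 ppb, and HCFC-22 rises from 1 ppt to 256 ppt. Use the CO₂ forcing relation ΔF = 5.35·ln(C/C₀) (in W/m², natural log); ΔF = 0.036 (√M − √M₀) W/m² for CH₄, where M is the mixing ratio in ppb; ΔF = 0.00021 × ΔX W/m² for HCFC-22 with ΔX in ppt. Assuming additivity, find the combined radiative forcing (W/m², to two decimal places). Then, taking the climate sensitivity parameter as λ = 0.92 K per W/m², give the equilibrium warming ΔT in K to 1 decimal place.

ΔF = 2.46 W/m²; ΔT = 2.3 K

CO₂: 5.35 × ln(389/276) = 5.35 × ln(1.40942) = 5.35 × 0.34318 = 1.8360 W/m².
CH₄: 0.036 × (√1867 − √748) = 0.036 × (43.2088 − 27.3496) = 0.036 × 15.8592 = 0.5709 W/m².
HCFC-22: ΔF = 0.00021 × (256 − 1) = 0.00021 × 255 = 0.0536 W/m².
Total ΔF = 1.8360 + 0.5709 + 0.0536 = 2.4605 W/m².
ΔT = λ ΔF = 0.92 × 2.46 = 2.2632 K.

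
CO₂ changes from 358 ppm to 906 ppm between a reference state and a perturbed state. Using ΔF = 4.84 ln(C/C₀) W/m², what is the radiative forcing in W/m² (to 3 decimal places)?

ΔF = 4.494 W/m²

CO₂ absorption bands are partially saturated, so forcing scales with the logarithm of the concentration ratio.
CO₂: 4.84 × ln(906/358) = 4.84 × ln(2.53073) = 4.84 × 0.92851 = 4.4940 W/m².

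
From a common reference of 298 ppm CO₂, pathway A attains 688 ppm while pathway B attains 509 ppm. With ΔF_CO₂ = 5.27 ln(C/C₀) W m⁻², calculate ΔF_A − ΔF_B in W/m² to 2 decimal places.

ΔF_A = 5.27 ln(688/298) = 5.27 × 0.83670 = 4.4094 W/m².
ΔF_B = 5.27 ln(509/298) = 5.27 × 0.53535 = 2.8213 W/m².
Difference: 4.4094 − 2.8213 = 1.5881 W/m².

ΔF_A − ΔF_B = 1.59 W/m²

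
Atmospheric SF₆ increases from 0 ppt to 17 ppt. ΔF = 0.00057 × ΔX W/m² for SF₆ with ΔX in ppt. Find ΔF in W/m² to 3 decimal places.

ΔF = 0.010 W/m²

SF₆: ΔF = 0.00057 × (17 − 0) = 0.00057 × 17 = 0.0097 W/m².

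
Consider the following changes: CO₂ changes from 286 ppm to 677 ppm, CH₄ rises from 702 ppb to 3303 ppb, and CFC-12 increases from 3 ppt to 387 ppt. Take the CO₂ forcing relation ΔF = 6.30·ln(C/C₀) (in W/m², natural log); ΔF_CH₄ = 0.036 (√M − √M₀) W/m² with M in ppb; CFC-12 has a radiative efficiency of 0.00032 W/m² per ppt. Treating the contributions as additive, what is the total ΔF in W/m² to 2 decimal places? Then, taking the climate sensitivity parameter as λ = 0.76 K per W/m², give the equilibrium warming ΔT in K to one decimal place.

ΔF = 6.67 W/m²; ΔT = 5.1 K

CO₂: 6.30 × ln(677/286) = 6.30 × ln(2.36713) = 6.30 × 0.86168 = 5.4286 W/m².
CH₄: 0.036 × (√3303 − √702) = 0.036 × (57.4717 − 26.4953) = 0.036 × 30.9764 = 1.1152 W/m².
CFC-12: ΔF = 0.00032 × (387 − 3) = 0.00032 × 384 = 0.1229 W/m².
Total ΔF = 5.4286 + 1.1152 + 0.1229 = 6.6667 W/m².
ΔT = λ ΔF = 0.76 × 6.67 = 5.0692 K.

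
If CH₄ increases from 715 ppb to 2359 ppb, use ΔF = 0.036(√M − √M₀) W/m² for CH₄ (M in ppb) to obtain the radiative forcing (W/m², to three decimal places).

CH₄: 0.036 × (√2359 − √715) = 0.036 × (48.5695 − 26.7395) = 0.036 × 21.8300 = 0.7859 W/m².

ΔF = 0.786 W/m²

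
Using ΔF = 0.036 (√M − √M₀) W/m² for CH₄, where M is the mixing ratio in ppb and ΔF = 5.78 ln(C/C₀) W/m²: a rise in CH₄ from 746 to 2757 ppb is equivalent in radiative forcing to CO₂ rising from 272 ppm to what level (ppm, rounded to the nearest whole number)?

CH₄ forcing: 0.036 × (√2757 − √746) = 0.036 × (52.5071 − 27.3130) = 0.036 × 25.1941 = 0.90699 W/m².
Set 5.78 ln(C/272) = 0.90699: ln(C/272) = 0.90699/5.78 = 0.15692, so C = 272 × e^0.15692 = 272 × 1.16990 = 318.21 ppm.

C ≈ 318 ppm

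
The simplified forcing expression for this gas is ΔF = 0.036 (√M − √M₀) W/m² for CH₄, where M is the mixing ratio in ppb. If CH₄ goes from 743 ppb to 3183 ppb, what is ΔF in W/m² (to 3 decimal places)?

CH₄: 0.036 × (√3183 − √743) = 0.036 × (56.4181 − 27.2580) = 0.036 × 29.1601 = 1.0498 W/m².

ΔF = 1.050 W/m²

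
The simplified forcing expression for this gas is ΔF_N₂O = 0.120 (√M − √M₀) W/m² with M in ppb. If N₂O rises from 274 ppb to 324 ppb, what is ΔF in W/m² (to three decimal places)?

ΔF = 0.174 W/m²

N₂O: 0.120 × (√324 − √274) = 0.120 × (18.0000 − 16.5529) = 0.120 × 1.4471 = 0.1737 W/m².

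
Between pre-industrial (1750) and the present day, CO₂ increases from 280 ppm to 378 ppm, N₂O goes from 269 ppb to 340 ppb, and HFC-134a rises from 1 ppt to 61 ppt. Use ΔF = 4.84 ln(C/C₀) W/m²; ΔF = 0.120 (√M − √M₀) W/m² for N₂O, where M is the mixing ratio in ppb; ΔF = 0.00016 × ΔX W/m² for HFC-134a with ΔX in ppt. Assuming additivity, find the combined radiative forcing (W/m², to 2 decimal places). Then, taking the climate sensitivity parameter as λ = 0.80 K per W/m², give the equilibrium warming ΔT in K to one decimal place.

ΔF = 1.71 W/m²; ΔT = 1.4 K

CO₂: 4.84 × ln(378/280) = 4.84 × ln(1.35000) = 4.84 × 0.30010 = 1.4525 W/m².
N₂O: 0.120 × (√340 − √269) = 0.120 × (18.4391 − 16.4012) = 0.120 × 2.0379 = 0.2445 W/m².
HFC-134a: ΔF = 0.00016 × (61 − 1) = 0.00016 × 60 = 0.0096 W/m².
Total ΔF = 1.4525 + 0.2445 + 0.0096 = 1.7066 W/m².
ΔT = λ ΔF = 0.80 × 1.71 = 1.3680 K.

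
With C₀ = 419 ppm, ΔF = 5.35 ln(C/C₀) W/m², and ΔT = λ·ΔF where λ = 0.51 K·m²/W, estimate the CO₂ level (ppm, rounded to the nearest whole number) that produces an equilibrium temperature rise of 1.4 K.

C ≈ 700 ppm

Required forcing: ΔF = ΔT/λ = 1.4/0.51 = 2.7451 W/m².
Then ln(C/419) = ΔF/5.35 = 2.7451/5.35 = 0.51310.
So C = 419 × e^0.51310 = 419 × 1.67046 = 699.92 ppm.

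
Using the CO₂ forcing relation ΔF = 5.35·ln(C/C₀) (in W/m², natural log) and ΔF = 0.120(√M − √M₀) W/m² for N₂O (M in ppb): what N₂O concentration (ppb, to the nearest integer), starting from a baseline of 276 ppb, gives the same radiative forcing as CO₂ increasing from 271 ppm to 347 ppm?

M ≈ 764 ppb

CO₂ forcing: 5.35 × ln(347/271) = 5.35 × 0.247206 = 1.32255 W/m².
Set 0.120(√M − √276) = 1.32255: √M = 1.32255/0.120 + √276 = 11.0213 + 16.6132 = 27.6345.
M = (27.6345)² = 763.67 ppb.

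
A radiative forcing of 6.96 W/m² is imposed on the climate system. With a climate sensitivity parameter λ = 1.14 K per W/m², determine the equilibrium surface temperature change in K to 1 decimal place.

ΔT = 7.9 K

ΔT = λ ΔF = 1.14 × 6.96 = 7.9344 K.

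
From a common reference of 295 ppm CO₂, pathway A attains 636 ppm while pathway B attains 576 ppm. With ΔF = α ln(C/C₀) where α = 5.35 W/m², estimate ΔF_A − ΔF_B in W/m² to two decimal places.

ΔF_A − ΔF_B = 0.53 W/m²

ΔF_A = 5.35 ln(636/295) = 5.35 × 0.76822 = 4.1100 W/m².
ΔF_B = 5.35 ln(576/295) = 5.35 × 0.66913 = 3.5798 W/m².
Difference: 4.1100 − 3.5798 = 0.5302 W/m².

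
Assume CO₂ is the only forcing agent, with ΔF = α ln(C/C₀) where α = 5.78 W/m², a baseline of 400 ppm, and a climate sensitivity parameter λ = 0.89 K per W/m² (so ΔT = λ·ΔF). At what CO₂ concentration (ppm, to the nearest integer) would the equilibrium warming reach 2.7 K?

C ≈ 676 ppm

Required forcing: ΔF = ΔT/λ = 2.7/0.89 = 3.0337 W/m².
Then ln(C/400) = ΔF/5.78 = 3.0337/5.78 = 0.52486.
So C = 400 × e^0.52486 = 400 × 1.69022 = 676.09 ppm.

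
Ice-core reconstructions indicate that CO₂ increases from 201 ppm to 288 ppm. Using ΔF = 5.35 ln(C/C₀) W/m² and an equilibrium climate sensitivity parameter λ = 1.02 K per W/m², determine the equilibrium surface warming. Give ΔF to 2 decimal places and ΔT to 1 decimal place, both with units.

CO₂: 5.35 × ln(288/201) = 5.35 × ln(1.43284) = 5.35 × 0.35966 = 1.9242 W/m².
ΔT = λ ΔF = 1.02 × 1.92 = 1.9584 K.

ΔF = 1.92 W/m²; ΔT = 2.0 K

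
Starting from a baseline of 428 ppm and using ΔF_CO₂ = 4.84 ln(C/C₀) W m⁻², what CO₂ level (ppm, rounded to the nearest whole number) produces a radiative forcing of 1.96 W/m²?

Set 4.84 ln(C/428) = 1.96, so ln(C/428) = 1.96/4.84 = 0.40496.
Then C/428 = e^0.40496 = 1.49924, giving C = 428 × 1.49924 = 641.67 ppm.

C ≈ 642 ppm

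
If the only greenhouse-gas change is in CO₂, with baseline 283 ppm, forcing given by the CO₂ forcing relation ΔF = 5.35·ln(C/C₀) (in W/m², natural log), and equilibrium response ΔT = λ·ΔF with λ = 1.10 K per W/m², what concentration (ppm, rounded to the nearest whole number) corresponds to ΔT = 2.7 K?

C ≈ 448 ppm

Required forcing: ΔF = ΔT/λ = 2.7/1.10 = 2.4545 W/m².
Then ln(C/283) = ΔF/5.35 = 2.4545/5.35 = 0.45879.
So C = 283 × e^0.45879 = 283 × 1.58216 = 447.75 ppm.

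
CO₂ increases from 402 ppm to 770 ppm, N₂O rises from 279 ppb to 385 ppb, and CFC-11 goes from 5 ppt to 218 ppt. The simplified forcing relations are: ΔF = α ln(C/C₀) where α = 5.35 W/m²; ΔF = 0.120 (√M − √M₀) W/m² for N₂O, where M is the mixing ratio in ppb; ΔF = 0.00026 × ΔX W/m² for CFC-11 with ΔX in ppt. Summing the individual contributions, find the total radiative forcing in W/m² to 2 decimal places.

ΔF = 3.88 W/m²

CO₂: 5.35 × ln(770/402) = 5.35 × ln(1.91542) = 5.35 × 0.64994 = 3.4772 W/m².
N₂O: 0.120 × (√385 − √279) = 0.120 × (19.6214 − 16.7033) = 0.120 × 2.9181 = 0.3502 W/m².
CFC-11: ΔF = 0.00026 × (218 − 5) = 0.00026 × 213 = 0.0554 W/m².
Total ΔF = 3.4772 + 0.3502 + 0.0554 = 3.8828 W/m².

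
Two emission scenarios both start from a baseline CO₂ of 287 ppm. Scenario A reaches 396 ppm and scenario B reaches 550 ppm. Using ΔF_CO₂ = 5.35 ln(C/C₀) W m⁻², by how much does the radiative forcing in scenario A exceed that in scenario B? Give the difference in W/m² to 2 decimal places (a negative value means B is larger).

ΔF_A = 5.35 ln(396/287) = 5.35 × 0.32193 = 1.7223 W/m².
ΔF_B = 5.35 ln(550/287) = 5.35 × 0.65044 = 3.4799 W/m².
Difference: 1.7223 − 3.4799 = -1.7576 W/m².

ΔF_A − ΔF_B = -1.76 W/m²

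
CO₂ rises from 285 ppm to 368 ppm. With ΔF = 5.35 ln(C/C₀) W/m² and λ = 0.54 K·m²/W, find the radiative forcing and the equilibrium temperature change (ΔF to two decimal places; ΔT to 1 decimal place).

ΔF = 1.37 W/m²; ΔT = 0.7 K

CO₂: 5.35 × ln(368/285) = 5.35 × ln(1.29123) = 5.35 × 0.25560 = 1.3675 W/m².
ΔT = λ ΔF = 0.54 × 1.37 = 0.7398 K.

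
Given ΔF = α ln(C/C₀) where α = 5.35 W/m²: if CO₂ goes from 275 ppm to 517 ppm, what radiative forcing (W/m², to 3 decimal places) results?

CO₂: 5.35 × ln(517/275) = 5.35 × ln(1.88000) = 5.35 × 0.63127 = 3.3773 W/m².

ΔF = 3.377 W/m²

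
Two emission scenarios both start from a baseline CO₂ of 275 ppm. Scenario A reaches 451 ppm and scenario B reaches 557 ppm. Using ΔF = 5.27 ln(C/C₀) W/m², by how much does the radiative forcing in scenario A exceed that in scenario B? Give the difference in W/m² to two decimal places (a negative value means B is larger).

ΔF_A − ΔF_B = -1.11 W/m²

ΔF_A = 5.27 ln(451/275) = 5.27 × 0.49470 = 2.6071 W/m².
ΔF_B = 5.27 ln(557/275) = 5.27 × 0.70579 = 3.7195 W/m².
Difference: 2.6071 − 3.7195 = -1.1124 W/m².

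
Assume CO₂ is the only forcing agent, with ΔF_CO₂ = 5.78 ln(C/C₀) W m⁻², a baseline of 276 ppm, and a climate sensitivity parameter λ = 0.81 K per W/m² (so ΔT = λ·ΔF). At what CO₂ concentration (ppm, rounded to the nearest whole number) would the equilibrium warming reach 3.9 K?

Required forcing: ΔF = ΔT/λ = 3.9/0.81 = 4.8148 W/m².
Then ln(C/276) = ΔF/5.78 = 4.8148/5.78 = 0.83301.
So C = 276 × e^0.83301 = 276 × 2.30023 = 634.86 ppm.

C ≈ 635 ppm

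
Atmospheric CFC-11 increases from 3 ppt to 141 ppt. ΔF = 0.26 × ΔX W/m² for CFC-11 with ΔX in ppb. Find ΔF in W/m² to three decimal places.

CFC-11: Δ = 141 − 3 = 138 ppt = 0.138 ppb; ΔF = 0.26 × 0.138 = 0.0359 W/m².

ΔF = 0.036 W/m²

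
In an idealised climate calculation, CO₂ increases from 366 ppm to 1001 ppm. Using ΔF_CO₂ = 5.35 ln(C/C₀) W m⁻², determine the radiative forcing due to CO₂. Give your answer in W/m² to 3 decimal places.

CO₂ absorption bands are partially saturated, so forcing scales with the logarithm of the concentration ratio.
CO₂: 5.35 × ln(1001/366) = 5.35 × ln(2.73497) = 5.35 × 1.00612 = 5.3827 W/m².

ΔF = 5.383 W/m²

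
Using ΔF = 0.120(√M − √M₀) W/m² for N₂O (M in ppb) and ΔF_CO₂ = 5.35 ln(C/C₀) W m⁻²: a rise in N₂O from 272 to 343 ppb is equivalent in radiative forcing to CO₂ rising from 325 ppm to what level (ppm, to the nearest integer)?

C ≈ 340 ppm

N₂O forcing: 0.120 × (√343 − √272) = 0.120 × (18.5203 − 16.4924) = 0.120 × 2.0279 = 0.24335 W/m².
Set 5.35 ln(C/325) = 0.24335: ln(C/325) = 0.24335/5.35 = 0.04549, so C = 325 × e^0.04549 = 325 × 1.04654 = 340.13 ppm.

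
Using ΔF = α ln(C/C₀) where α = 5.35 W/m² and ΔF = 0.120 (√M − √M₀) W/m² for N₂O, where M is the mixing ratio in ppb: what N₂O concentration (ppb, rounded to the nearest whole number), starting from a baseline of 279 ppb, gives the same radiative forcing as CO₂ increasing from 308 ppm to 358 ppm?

M ≈ 548 ppb

CO₂ forcing: 5.35 × ln(358/308) = 5.35 × 0.150433 = 0.80482 W/m².
Set 0.120(√M − √279) = 0.80482: √M = 0.80482/0.120 + √279 = 6.7068 + 16.7033 = 23.4101.
M = (23.4101)² = 548.03 ppb.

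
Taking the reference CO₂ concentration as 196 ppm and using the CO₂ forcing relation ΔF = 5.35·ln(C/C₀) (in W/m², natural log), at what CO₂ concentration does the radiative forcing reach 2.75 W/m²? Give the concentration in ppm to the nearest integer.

C ≈ 328 ppm

Set 5.35 ln(C/196) = 2.75, so ln(C/196) = 2.75/5.35 = 0.51402.
Then C/196 = e^0.51402 = 1.67200, giving C = 196 × 1.67200 = 327.71 ppm.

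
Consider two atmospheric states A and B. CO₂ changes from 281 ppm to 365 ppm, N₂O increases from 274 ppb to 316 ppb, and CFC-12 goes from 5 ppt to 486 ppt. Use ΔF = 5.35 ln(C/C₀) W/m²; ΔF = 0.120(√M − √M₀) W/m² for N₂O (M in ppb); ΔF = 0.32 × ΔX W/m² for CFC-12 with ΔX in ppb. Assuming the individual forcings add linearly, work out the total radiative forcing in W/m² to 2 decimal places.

CO₂: 5.35 × ln(365/281) = 5.35 × ln(1.29893) = 5.35 × 0.26154 = 1.3992 W/m².
N₂O: 0.120 × (√316 − √274) = 0.120 × (17.7764 − 16.5529) = 0.120 × 1.2235 = 0.1468 W/m².
CFC-12: Δ = 486 − 5 = 481 ppt = 0.481 ppb; ΔF = 0.32 × 0.481 = 0.1539 W/m².
Total ΔF = 1.3992 + 0.1468 + 0.1539 = 1.6999 W/m².

ΔF = 1.70 W/m²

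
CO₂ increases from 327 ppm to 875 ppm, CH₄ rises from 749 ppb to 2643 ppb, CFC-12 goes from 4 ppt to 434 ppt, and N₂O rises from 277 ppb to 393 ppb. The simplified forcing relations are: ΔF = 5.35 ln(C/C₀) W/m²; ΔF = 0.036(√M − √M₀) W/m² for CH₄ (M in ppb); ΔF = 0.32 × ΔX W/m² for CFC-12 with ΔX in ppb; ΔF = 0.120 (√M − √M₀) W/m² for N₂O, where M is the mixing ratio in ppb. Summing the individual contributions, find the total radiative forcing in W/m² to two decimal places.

CO₂: 5.35 × ln(875/327) = 5.35 × ln(2.67584) = 5.35 × 0.98426 = 5.2658 W/m².
CH₄: 0.036 × (√2643 − √749) = 0.036 × (51.4101 − 27.3679) = 0.036 × 24.0422 = 0.8655 W/m².
CFC-12: Δ = 434 − 4 = 430 ppt = 0.430 ppb; ΔF = 0.32 × 0.430 = 0.1376 W/m².
N₂O: 0.120 × (√393 − √277) = 0.120 × (19.8242 − 16.6433) = 0.120 × 3.1809 = 0.3817 W/m².
Total ΔF = 5.2658 + 0.8655 + 0.1376 + 0.3817 = 6.6506 W/m².

ΔF = 6.65 W/m²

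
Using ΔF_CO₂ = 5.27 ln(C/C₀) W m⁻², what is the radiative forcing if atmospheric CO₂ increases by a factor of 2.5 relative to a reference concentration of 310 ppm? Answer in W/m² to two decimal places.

ΔF = 4.83 W/m²

Because the forcing depends only on the ratio C/C₀, the initial concentration does not enter.
ΔF = 5.27 × ln(2.5) = 5.27 × 0.91629 = 4.8288 W/m².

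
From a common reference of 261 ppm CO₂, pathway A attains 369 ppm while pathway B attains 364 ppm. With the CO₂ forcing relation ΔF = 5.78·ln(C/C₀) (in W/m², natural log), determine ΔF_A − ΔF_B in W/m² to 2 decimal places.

ΔF_A − ΔF_B = 0.08 W/m²

ΔF_A = 5.78 ln(369/261) = 5.78 × 0.34628 = 2.0015 W/m².
ΔF_B = 5.78 ln(364/261) = 5.78 × 0.33263 = 1.9226 W/m².
Difference: 2.0015 − 1.9226 = 0.0789 W/m².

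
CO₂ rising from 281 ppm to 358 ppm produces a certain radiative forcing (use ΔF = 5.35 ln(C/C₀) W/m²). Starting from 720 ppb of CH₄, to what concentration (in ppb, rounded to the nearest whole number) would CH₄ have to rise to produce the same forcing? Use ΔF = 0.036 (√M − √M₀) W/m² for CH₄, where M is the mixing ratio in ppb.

CO₂ forcing: 5.35 × ln(358/281) = 5.35 × 0.242178 = 1.29565 W/m².
Set 0.036(√M − √720) = 1.29565: √M = 1.29565/0.036 + √720 = 35.9903 + 26.8328 = 62.8231.
M = (62.8231)² = 3946.74 ppb.

M ≈ 3947 ppb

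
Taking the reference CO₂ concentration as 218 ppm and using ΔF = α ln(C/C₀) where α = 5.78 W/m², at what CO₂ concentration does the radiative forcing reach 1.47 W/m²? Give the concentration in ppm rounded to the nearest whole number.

C ≈ 281 ppm

Set 5.78 ln(C/218) = 1.47, so ln(C/218) = 1.47/5.78 = 0.25433.
Then C/218 = e^0.25433 = 1.28960, giving C = 218 × 1.28960 = 281.13 ppm.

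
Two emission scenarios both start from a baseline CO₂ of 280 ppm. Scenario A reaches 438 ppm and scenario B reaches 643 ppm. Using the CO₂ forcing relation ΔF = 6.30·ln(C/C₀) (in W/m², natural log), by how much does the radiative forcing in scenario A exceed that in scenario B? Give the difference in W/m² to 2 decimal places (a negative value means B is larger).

ΔF_A − ΔF_B = -2.42 W/m²

ΔF_A = 6.30 ln(438/280) = 6.30 × 0.44743 = 2.8188 W/m².
ΔF_B = 6.30 ln(643/280) = 6.30 × 0.83136 = 5.2376 W/m².
Difference: 2.8188 − 5.2376 = -2.4188 W/m².
(Equivalently, ΔF_A − ΔF_B = 6.30 ln(438/643) = 6.30 × -0.38393 = -2.4188 W/m².)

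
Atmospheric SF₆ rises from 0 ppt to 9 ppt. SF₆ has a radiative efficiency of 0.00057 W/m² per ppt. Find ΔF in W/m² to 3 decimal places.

ΔF = 0.005 W/m²

SF₆: ΔF = 0.00057 × (9 − 0) = 0.00057 × 9 = 0.0051 W/m².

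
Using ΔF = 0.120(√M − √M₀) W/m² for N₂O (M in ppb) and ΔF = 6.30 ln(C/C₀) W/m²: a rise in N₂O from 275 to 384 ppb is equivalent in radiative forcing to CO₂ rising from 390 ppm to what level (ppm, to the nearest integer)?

C ≈ 413 ppm

N₂O forcing: 0.120 × (√384 − √275) = 0.120 × (19.5959 − 16.5831) = 0.120 × 3.0128 = 0.36154 W/m².
Set 6.30 ln(C/390) = 0.36154: ln(C/390) = 0.36154/6.30 = 0.05739, so C = 390 × e^0.05739 = 390 × 1.05907 = 413.04 ppm.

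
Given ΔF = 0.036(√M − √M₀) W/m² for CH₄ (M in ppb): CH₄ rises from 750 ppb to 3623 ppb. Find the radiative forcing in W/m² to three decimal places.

ΔF = 1.181 W/m²

CH₄: 0.036 × (√3623 − √750) = 0.036 × (60.1914 − 27.3861) = 0.036 × 32.8053 = 1.1810 W/m².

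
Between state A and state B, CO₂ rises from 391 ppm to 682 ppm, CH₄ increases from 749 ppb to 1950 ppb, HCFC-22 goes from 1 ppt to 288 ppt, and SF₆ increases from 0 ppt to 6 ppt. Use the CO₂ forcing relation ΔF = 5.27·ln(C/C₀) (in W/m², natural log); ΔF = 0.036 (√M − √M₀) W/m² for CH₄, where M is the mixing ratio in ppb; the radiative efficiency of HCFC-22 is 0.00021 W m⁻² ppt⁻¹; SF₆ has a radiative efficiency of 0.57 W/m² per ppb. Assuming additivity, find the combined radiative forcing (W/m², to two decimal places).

ΔF = 3.60 W/m²

CO₂: 5.27 × ln(682/391) = 5.27 × ln(1.74425) = 5.27 × 0.55632 = 2.9318 W/m².
CH₄: 0.036 × (√1950 − √749) = 0.036 × (44.1588 − 27.3679) = 0.036 × 16.7909 = 0.6045 W/m².
HCFC-22: ΔF = 0.00021 × (288 − 1) = 0.00021 × 287 = 0.0603 W/m².
SF₆: Δ = 6 − 0 = 6 ppt = 0.006 ppb; ΔF = 0.57 × 0.006 = 0.0034 W/m².
Total ΔF = 2.9318 + 0.6045 + 0.0603 + 0.0034 = 3.6000 W/m².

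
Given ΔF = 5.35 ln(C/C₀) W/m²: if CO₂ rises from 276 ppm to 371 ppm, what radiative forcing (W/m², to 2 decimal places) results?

ΔF = 1.58 W/m²

CO₂ absorption bands are partially saturated, so forcing scales with the logarithm of the concentration ratio.
CO₂: 5.35 × ln(371/276) = 5.35 × ln(1.34420) = 5.35 × 0.29580 = 1.5825 W/m².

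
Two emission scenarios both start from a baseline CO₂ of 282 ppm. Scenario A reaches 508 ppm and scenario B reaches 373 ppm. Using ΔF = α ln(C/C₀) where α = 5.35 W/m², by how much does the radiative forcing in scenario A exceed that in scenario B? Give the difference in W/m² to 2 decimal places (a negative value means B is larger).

ΔF_A − ΔF_B = 1.65 W/m²

ΔF_A = 5.35 ln(508/282) = 5.35 × 0.58857 = 3.1488 W/m².
ΔF_B = 5.35 ln(373/282) = 5.35 × 0.27967 = 1.4962 W/m².
Difference: 3.1488 − 1.4962 = 1.6526 W/m².
(Equivalently, ΔF_A − ΔF_B = 5.35 ln(508/373) = 5.35 × 0.30890 = 1.6526 W/m².)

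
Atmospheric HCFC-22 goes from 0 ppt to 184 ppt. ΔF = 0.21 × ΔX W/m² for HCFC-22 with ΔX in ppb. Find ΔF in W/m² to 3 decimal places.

ΔF = 0.039 W/m²

HCFC-22: Δ = 184 − 0 = 184 ppt = 0.184 ppb; ΔF = 0.21 × 0.184 = 0.0386 W/m².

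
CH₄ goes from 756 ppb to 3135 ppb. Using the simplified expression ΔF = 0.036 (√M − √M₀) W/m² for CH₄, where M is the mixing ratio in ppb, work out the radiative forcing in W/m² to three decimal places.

ΔF = 1.026 W/m²

CH₄: 0.036 × (√3135 − √756) = 0.036 × (55.9911 − 27.4955) = 0.036 × 28.4956 = 1.0258 W/m².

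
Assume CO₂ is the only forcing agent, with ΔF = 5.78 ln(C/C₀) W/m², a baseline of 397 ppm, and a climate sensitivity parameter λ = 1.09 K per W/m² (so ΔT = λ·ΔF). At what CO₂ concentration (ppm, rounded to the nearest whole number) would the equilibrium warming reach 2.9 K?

Required forcing: ΔF = ΔT/λ = 2.9/1.09 = 2.6606 W/m².
Then ln(C/397) = ΔF/5.78 = 2.6606/5.78 = 0.46031.
So C = 397 × e^0.46031 = 397 × 1.58457 = 629.07 ppm.

C ≈ 629 ppm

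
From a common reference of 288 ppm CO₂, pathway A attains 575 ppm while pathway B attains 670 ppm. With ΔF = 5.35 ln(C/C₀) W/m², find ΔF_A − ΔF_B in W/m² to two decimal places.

ΔF_A = 5.35 ln(575/288) = 5.35 × 0.69141 = 3.6990 W/m².
ΔF_B = 5.35 ln(670/288) = 5.35 × 0.84432 = 4.5171 W/m².
Difference: 3.6990 − 4.5171 = -0.8181 W/m².
(Equivalently, ΔF_A − ΔF_B = 5.35 ln(575/670) = 5.35 × -0.15291 = -0.8181 W/m².)

ΔF_A − ΔF_B = -0.82 W/m²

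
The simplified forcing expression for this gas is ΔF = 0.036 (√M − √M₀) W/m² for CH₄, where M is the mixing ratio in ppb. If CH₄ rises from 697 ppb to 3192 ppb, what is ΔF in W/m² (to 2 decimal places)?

CH₄: 0.036 × (√3192 − √697) = 0.036 × (56.4978 − 26.4008) = 0.036 × 30.0970 = 1.0835 W/m².

ΔF = 1.08 W/m²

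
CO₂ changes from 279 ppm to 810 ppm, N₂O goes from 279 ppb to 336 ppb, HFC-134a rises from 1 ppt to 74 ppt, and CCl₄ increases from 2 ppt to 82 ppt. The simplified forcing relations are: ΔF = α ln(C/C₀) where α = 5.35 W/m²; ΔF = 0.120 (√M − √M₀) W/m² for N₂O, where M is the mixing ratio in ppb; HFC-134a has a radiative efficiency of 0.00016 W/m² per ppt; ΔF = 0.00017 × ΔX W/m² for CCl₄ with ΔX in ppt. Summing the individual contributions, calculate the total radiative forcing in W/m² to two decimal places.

ΔF = 5.92 W/m²

CO₂: 5.35 × ln(810/279) = 5.35 × ln(2.90323) = 5.35 × 1.06582 = 5.7021 W/m².
N₂O: 0.120 × (√336 − √279) = 0.120 × (18.3303 − 16.7033) = 0.120 × 1.6270 = 0.1952 W/m².
HFC-134a: ΔF = 0.00016 × (74 − 1) = 0.00016 × 73 = 0.0117 W/m².
CCl₄: ΔF = 0.00017 × (82 − 2) = 0.00017 × 80 = 0.0136 W/m².
Total ΔF = 5.7021 + 0.1952 + 0.0117 + 0.0136 = 5.9226 W/m².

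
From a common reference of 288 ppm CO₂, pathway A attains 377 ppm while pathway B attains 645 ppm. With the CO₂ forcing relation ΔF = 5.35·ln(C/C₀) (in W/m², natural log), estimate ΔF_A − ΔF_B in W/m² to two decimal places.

ΔF_A − ΔF_B = -2.87 W/m²

ΔF_A = 5.35 ln(377/288) = 5.35 × 0.26928 = 1.4406 W/m².
ΔF_B = 5.35 ln(645/288) = 5.35 × 0.80629 = 4.3137 W/m².
Difference: 1.4406 − 4.3137 = -2.8731 W/m².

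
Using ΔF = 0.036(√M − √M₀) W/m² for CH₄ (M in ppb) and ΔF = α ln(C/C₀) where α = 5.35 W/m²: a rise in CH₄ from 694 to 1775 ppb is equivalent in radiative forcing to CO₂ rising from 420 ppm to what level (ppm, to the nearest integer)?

C ≈ 467 ppm

CH₄ forcing: 0.036 × (√1775 − √694) = 0.036 × (42.1307 − 26.3439) = 0.036 × 15.7868 = 0.56832 W/m².
Set 5.35 ln(C/420) = 0.56832: ln(C/420) = 0.56832/5.35 = 0.10623, so C = 420 × e^0.10623 = 420 × 1.11208 = 467.07 ppm.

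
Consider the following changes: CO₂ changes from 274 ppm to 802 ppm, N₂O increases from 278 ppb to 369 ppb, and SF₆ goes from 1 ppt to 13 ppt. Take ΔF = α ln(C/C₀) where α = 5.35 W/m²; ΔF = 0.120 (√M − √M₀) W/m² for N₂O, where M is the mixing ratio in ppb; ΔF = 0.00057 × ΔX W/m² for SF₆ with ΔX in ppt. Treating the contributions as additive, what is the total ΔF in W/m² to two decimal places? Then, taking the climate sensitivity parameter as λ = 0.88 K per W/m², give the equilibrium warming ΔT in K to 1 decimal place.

ΔF = 6.06 W/m²; ΔT = 5.3 K

CO₂: 5.35 × ln(802/274) = 5.35 × ln(2.92701) = 5.35 × 1.07398 = 5.7458 W/m².
N₂O: 0.120 × (√369 − √278) = 0.120 × (19.2094 − 16.6733) = 0.120 × 2.5361 = 0.3043 W/m².
SF₆: ΔF = 0.00057 × (13 − 1) = 0.00057 × 12 = 0.0068 W/m².
Total ΔF = 5.7458 + 0.3043 + 0.0068 = 6.0569 W/m².
ΔT = λ ΔF = 0.88 × 6.06 = 5.3328 K.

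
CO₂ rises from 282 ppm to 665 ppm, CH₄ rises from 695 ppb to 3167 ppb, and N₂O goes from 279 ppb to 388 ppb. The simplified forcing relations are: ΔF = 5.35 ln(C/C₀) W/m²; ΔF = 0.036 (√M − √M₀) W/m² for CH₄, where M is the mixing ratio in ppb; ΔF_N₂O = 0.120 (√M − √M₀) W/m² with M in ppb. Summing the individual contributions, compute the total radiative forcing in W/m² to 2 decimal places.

CO₂: 5.35 × ln(665/282) = 5.35 × ln(2.35816) = 5.35 × 0.85788 = 4.5897 W/m².
CH₄: 0.036 × (√3167 − √695) = 0.036 × (56.2761 − 26.3629) = 0.036 × 29.9132 = 1.0769 W/m².
N₂O: 0.120 × (√388 − √279) = 0.120 × (19.6977 − 16.7033) = 0.120 × 2.9944 = 0.3593 W/m².
Total ΔF = 4.5897 + 1.0769 + 0.3593 = 6.0259 W/m².

ΔF = 6.03 W/m²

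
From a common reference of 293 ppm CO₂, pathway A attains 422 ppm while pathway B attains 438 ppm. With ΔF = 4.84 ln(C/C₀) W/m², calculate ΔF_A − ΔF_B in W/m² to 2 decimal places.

ΔF_A − ΔF_B = -0.18 W/m²

ΔF_A = 4.84 ln(422/293) = 4.84 × 0.36483 = 1.7658 W/m².
ΔF_B = 4.84 ln(438/293) = 4.84 × 0.40205 = 1.9459 W/m².
Difference: 1.7658 − 1.9459 = -0.1801 W/m².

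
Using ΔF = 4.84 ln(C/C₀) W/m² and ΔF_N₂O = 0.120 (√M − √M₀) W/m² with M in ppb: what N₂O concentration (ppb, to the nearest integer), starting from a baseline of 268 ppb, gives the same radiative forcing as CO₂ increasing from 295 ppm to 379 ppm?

CO₂ forcing: 4.84 × ln(379/295) = 4.84 × 0.250561 = 1.21272 W/m².
Set 0.120(√M − √268) = 1.21272: √M = 1.21272/0.120 + √268 = 10.1060 + 16.3707 = 26.4767.
M = (26.4767)² = 701.02 ppb.

M ≈ 701 ppb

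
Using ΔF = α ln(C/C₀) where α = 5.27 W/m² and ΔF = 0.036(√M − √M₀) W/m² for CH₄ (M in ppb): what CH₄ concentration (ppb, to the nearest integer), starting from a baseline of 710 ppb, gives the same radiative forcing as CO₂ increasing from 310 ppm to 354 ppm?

M ≈ 2123 ppb

CO₂ forcing: 5.27 × ln(354/310) = 5.27 × 0.132725 = 0.69946 W/m².
Set 0.036(√M − √710) = 0.69946: √M = 0.69946/0.036 + √710 = 19.4294 + 26.6458 = 46.0752.
M = (46.0752)² = 2122.92 ppb.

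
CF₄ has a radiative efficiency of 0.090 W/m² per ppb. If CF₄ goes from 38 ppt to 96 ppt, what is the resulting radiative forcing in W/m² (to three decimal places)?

ΔF = 0.005 W/m²

CF₄: Δ = 96 − 38 = 58 ppt = 0.058 ppb; ΔF = 0.090 × 0.058 = 0.0052 W/m².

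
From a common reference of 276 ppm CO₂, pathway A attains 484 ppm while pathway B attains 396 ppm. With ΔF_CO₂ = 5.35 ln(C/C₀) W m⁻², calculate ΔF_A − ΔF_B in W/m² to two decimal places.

ΔF_A = 5.35 ln(484/276) = 5.35 × 0.56168 = 3.0050 W/m².
ΔF_B = 5.35 ln(396/276) = 5.35 × 0.36101 = 1.9314 W/m².
Difference: 3.0050 − 1.9314 = 1.0736 W/m².

ΔF_A − ΔF_B = 1.07 W/m²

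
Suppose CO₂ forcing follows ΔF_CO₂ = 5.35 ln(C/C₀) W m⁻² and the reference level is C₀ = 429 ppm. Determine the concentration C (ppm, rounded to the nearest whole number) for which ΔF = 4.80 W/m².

Set 5.35 ln(C/429) = 4.80, so ln(C/429) = 4.80/5.35 = 0.89720.
Then C/429 = e^0.89720 = 2.45273, giving C = 429 × 2.45273 = 1052.22 ppm.

C ≈ 1052 ppm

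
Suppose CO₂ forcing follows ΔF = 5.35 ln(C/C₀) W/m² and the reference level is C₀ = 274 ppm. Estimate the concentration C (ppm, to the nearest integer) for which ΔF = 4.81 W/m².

C ≈ 673 ppm

Set 5.35 ln(C/274) = 4.81, so ln(C/274) = 4.81/5.35 = 0.89907.
Then C/274 = e^0.89907 = 2.45732, giving C = 274 × 2.45732 = 673.31 ppm.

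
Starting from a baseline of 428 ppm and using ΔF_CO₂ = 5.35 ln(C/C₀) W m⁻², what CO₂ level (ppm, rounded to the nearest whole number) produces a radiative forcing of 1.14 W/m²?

C ≈ 530 ppm

Set 5.35 ln(C/428) = 1.14, so ln(C/428) = 1.14/5.35 = 0.21308.
Then C/428 = e^0.21308 = 1.23748, giving C = 428 × 1.23748 = 529.64 ppm.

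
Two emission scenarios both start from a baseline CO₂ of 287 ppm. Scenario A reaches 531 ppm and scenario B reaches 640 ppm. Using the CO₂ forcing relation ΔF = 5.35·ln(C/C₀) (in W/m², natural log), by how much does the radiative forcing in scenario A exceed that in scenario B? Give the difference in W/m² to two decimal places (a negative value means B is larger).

ΔF_A − ΔF_B = -1.00 W/m²

ΔF_A = 5.35 ln(531/287) = 5.35 × 0.61528 = 3.2917 W/m².
ΔF_B = 5.35 ln(640/287) = 5.35 × 0.80199 = 4.2906 W/m².
Difference: 3.2917 − 4.2906 = -0.9989 W/m².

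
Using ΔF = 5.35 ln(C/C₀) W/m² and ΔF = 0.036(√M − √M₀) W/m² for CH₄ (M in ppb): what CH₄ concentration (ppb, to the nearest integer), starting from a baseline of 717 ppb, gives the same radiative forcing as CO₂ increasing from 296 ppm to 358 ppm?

M ≈ 3029 ppb

CO₂ forcing: 5.35 × ln(358/296) = 5.35 × 0.190174 = 1.01743 W/m².
Set 0.036(√M − √717) = 1.01743: √M = 1.01743/0.036 + √717 = 28.2619 + 26.7769 = 55.0388.
M = (55.0388)² = 3029.27 ppb.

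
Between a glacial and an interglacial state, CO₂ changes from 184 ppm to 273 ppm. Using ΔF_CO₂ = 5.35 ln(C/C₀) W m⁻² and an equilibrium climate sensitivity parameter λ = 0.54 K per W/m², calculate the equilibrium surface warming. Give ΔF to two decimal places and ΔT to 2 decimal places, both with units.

ΔF = 2.11 W/m²; ΔT = 1.14 K

CO₂: 5.35 × ln(273/184) = 5.35 × ln(1.48370) = 5.35 × 0.39454 = 2.1108 W/m².
ΔT = λ ΔF = 0.54 × 2.11 = 1.1394 K.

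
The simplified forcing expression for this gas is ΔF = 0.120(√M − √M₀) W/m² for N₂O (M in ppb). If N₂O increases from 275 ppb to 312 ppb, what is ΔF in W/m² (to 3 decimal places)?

N₂O: 0.120 × (√312 − √275) = 0.120 × (17.6635 − 16.5831) = 0.120 × 1.0804 = 0.1296 W/m².

ΔF = 0.130 W/m²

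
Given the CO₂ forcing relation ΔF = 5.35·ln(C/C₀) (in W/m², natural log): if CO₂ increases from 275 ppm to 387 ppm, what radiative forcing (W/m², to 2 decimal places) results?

CO₂ absorption bands are partially saturated, so forcing scales with the logarithm of the concentration ratio.
CO₂: 5.35 × ln(387/275) = 5.35 × ln(1.40727) = 5.35 × 0.34165 = 1.8278 W/m².

ΔF = 1.83 W/m²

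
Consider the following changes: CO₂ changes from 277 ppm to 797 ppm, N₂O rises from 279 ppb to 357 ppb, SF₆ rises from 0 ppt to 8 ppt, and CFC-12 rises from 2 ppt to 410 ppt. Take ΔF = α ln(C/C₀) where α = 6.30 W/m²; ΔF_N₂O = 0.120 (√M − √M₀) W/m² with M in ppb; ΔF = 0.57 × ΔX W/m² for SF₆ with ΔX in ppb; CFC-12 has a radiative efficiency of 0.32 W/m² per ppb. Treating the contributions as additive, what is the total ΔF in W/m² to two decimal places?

CO₂: 6.30 × ln(797/277) = 6.30 × ln(2.87726) = 6.30 × 1.05684 = 6.6581 W/m².
N₂O: 0.120 × (√357 − √279) = 0.120 × (18.8944 − 16.7033) = 0.120 × 2.1911 = 0.2629 W/m².
SF₆: Δ = 8 − 0 = 8 ppt = 0.008 ppb; ΔF = 0.57 × 0.008 = 0.0046 W/m².
CFC-12: Δ = 410 − 2 = 408 ppt = 0.408 ppb; ΔF = 0.32 × 0.408 = 0.1306 W/m².
Total ΔF = 6.6581 + 0.2629 + 0.0046 + 0.1306 = 7.0562 W/m².

ΔF = 7.06 W/m²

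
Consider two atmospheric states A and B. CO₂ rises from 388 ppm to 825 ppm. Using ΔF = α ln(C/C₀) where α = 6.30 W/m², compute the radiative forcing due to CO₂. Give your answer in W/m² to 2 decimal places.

CO₂: 6.30 × ln(825/388) = 6.30 × ln(2.12629) = 6.30 × 0.75438 = 4.7526 W/m².

ΔF = 4.75 W/m²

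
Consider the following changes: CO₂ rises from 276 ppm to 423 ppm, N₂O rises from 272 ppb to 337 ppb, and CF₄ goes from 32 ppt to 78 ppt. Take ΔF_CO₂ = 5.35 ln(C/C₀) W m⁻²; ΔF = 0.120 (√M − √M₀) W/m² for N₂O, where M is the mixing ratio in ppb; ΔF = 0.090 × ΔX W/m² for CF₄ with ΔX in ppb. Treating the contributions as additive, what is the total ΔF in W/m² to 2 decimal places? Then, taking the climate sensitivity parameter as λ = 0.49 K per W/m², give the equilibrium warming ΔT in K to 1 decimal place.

CO₂: 5.35 × ln(423/276) = 5.35 × ln(1.53261) = 5.35 × 0.42697 = 2.2843 W/m².
N₂O: 0.120 × (√337 − √272) = 0.120 × (18.3576 − 16.4924) = 0.120 × 1.8652 = 0.2238 W/m².
CF₄: Δ = 78 − 32 = 46 ppt = 0.046 ppb; ΔF = 0.090 × 0.046 = 0.0041 W/m².
Total ΔF = 2.2843 + 0.2238 + 0.0041 = 2.5122 W/m².
ΔT = λ ΔF = 0.49 × 2.51 = 1.2299 K.

ΔF = 2.51 W/m²; ΔT = 1.2 K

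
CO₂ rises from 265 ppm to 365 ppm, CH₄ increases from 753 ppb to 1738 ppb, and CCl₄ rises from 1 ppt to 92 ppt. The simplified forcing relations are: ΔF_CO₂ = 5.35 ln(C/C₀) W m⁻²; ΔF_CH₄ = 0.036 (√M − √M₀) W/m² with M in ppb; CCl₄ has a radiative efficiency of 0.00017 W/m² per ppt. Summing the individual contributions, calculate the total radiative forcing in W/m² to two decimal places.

ΔF = 2.24 W/m²

CO₂: 5.35 × ln(365/265) = 5.35 × ln(1.37736) = 5.35 × 0.32017 = 1.7129 W/m².
CH₄: 0.036 × (√1738 − √753) = 0.036 × (41.6893 − 27.4408) = 0.036 × 14.2485 = 0.5129 W/m².
CCl₄: ΔF = 0.00017 × (92 − 1) = 0.00017 × 91 = 0.0155 W/m².
Total ΔF = 1.7129 + 0.5129 + 0.0155 = 2.2413 W/m².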